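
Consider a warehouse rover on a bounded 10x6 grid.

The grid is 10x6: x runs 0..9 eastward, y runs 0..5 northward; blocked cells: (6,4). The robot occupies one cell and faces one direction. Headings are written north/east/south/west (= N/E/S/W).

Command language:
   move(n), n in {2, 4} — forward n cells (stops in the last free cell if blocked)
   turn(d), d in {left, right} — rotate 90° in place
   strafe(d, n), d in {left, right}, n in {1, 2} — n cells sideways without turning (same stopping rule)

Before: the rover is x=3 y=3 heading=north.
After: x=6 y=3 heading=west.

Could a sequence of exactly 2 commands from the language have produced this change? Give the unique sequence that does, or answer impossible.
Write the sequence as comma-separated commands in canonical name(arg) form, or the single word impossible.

every 2-command combo misses the target.

impossible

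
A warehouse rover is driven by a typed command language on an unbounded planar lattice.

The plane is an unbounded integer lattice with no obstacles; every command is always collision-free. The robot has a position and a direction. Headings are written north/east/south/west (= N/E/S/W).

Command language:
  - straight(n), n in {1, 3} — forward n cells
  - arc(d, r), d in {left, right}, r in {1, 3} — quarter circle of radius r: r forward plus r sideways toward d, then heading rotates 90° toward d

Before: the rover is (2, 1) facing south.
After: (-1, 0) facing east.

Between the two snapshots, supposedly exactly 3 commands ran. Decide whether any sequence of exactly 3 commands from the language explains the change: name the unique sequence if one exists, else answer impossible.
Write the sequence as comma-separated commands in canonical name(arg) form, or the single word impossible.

key: order matters: swapping arc(right, 3) and arc(right, 1) lands elsewhere
start: (2, 1) facing south
[1] after arc(right, 3): (-1, -2) facing west
[2] after arc(right, 1): (-2, -1) facing north
[3] after arc(right, 1): (-1, 0) facing east
all 216 alternatives checked — unique.

arc(right, 3), arc(right, 1), arc(right, 1)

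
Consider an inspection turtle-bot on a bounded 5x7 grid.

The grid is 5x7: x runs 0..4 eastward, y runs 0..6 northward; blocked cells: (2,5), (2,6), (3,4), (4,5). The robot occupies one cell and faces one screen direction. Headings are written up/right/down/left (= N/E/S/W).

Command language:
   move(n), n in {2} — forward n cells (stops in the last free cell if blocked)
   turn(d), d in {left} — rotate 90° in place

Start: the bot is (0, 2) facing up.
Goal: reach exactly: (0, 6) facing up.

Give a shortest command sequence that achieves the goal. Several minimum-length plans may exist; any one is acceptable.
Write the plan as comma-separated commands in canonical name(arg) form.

move(2), move(2)

t0: (0, 2) facing up
1. move(2) → (0, 4) facing up
2. move(2) → (0, 6) facing up
no 1-step plan works, so 2 is optimal.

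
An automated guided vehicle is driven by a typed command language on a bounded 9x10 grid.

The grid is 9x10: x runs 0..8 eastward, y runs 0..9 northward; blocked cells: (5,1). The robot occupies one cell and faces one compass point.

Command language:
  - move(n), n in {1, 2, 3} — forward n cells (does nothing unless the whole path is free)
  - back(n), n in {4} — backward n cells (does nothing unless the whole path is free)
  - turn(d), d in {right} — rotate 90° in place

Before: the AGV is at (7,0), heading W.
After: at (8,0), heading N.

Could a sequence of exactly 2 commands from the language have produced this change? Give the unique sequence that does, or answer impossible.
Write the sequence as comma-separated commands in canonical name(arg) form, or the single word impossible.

impossible

checked all 2-command options: none fits.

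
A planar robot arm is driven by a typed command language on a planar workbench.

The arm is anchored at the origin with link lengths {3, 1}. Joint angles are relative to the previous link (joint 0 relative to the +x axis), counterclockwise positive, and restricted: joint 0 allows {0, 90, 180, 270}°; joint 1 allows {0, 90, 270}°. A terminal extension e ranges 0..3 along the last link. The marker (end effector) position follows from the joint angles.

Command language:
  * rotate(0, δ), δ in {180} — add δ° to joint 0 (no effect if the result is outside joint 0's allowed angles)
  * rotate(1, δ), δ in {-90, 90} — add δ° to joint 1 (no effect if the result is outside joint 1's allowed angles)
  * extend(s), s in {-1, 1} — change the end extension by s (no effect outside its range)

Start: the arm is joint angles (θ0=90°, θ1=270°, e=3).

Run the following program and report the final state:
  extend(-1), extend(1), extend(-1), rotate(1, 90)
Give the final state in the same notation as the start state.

joint angles (θ0=90°, θ1=0°, e=2)

from: joint angles (θ0=90°, θ1=270°, e=3)
t=1 extend(-1) ⇒ joint angles (θ0=90°, θ1=270°, e=2)
t=2 extend(1) ⇒ joint angles (θ0=90°, θ1=270°, e=3)
t=3 extend(-1) ⇒ joint angles (θ0=90°, θ1=270°, e=2)
t=4 rotate(1, 90) ⇒ joint angles (θ0=90°, θ1=0°, e=2)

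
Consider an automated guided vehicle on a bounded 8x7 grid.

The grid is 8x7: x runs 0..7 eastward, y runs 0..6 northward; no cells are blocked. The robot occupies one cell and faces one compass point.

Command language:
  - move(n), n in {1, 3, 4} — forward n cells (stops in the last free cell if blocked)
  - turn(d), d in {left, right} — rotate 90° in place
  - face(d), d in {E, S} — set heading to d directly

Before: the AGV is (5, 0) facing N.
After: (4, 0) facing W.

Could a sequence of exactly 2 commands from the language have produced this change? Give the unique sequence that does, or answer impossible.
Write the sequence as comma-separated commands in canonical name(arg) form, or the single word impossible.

turn(left), move(1)

key: cell and facing (now W) both changed — the 2 commands mix motion and turning
t0: (5, 0) facing N
[1] after turn(left): (5, 0) facing W
[2] after move(1): (4, 0) facing W
no rival 2-sequence matches.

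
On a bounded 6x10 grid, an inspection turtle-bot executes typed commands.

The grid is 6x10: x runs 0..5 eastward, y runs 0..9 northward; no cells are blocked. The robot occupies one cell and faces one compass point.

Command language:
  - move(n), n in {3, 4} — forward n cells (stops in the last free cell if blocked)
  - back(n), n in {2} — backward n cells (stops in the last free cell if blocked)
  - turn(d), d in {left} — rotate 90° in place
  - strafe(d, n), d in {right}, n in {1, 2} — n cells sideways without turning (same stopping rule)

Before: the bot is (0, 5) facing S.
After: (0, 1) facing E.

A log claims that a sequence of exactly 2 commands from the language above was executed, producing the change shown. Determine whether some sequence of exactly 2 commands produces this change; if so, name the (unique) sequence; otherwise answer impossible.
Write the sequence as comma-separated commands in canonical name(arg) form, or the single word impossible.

key: cell and facing (now E) both changed — the 2 commands mix motion and turning
start: (0, 5) facing S
step 1 (move(4)): (0, 1) facing S
step 2 (turn(left)): (0, 1) facing E
uniquely the one of 36 2-step routes that fits.

move(4), turn(left)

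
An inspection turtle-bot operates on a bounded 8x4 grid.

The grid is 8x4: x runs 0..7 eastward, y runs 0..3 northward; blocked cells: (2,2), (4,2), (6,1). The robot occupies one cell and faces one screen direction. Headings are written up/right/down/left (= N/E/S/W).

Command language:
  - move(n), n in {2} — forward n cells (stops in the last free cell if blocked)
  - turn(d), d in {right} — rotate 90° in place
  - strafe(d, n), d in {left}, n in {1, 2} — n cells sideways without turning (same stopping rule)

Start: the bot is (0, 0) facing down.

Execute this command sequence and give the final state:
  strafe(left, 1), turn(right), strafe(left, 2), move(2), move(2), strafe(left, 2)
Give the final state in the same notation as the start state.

(0, 0) facing left

start: (0, 0) facing down
1. strafe(left, 1) → (1, 0) facing down
2. turn(right) → (1, 0) facing left
3. strafe(left, 2) → (1, 0) facing left
4. move(2) → (0, 0) facing left
5. move(2) → (0, 0) facing left
6. strafe(left, 2) → (0, 0) facing left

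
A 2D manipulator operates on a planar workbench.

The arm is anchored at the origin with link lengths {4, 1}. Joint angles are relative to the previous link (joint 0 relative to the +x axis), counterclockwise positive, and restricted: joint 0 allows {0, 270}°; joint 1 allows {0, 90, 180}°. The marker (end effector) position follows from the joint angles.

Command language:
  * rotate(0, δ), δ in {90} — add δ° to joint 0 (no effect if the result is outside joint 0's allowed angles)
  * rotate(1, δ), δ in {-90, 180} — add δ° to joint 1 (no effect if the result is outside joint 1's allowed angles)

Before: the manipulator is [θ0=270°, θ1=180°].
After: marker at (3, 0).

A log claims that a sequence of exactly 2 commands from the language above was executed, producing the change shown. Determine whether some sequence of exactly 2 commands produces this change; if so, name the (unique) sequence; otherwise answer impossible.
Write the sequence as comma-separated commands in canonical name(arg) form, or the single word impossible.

initial: [θ0=270°, θ1=180°]
t=1 rotate(0, 90) ⇒ [θ0=0°, θ1=180°]
t=2 rotate(0, 90) ⇒ [θ0=0°, θ1=180°]
uniquely the one of 9 2-step routes that fits.

rotate(0, 90), rotate(0, 90)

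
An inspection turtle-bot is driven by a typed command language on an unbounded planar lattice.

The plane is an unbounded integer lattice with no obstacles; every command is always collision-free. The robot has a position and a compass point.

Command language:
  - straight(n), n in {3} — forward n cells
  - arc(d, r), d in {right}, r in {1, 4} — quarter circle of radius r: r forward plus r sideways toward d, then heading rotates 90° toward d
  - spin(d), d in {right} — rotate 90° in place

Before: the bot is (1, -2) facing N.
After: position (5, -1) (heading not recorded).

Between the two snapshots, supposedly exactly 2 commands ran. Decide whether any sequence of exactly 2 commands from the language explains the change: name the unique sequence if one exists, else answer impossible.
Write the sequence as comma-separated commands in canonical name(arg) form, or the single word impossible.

key: order matters: swapping arc(right, 1) and straight(3) lands elsewhere
begin: (1, -2) facing N
[1] after arc(right, 1): (2, -1) facing E
[2] after straight(3): (5, -1) facing E
all 16 alternatives checked — unique.

arc(right, 1), straight(3)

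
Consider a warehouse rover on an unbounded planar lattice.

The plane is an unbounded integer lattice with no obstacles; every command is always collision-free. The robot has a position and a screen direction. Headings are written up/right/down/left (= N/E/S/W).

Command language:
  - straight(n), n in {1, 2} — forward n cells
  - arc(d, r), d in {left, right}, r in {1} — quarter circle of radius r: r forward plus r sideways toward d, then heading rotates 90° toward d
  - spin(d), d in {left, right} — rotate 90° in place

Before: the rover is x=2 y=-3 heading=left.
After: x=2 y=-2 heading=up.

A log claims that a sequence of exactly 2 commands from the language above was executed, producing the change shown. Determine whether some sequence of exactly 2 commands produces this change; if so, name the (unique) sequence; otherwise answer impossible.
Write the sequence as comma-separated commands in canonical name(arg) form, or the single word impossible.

spin(right), straight(1)

key: order matters: swapping spin(right) and straight(1) lands elsewhere
initial: x=2 y=-3 heading=left
1. spin(right) → x=2 y=-3 heading=up
2. straight(1) → x=2 y=-2 heading=up
uniquely the one of 36 2-step routes that fits.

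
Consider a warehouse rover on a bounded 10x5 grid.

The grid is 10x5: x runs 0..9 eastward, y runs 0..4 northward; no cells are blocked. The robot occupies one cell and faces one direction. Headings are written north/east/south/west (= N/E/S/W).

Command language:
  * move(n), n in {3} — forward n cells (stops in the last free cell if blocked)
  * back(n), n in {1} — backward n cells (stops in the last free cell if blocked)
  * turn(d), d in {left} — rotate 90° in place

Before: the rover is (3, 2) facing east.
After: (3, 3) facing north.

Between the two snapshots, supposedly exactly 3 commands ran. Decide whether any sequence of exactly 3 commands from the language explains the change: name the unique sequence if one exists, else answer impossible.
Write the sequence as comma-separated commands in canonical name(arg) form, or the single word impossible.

turn(left), move(3), back(1)

key: position moved to (3,3) AND the heading swung to N — translation plus rotation needed
from: (3, 2) facing east
1. turn(left) → (3, 2) facing north
2. move(3) → (3, 4) facing north
3. back(1) → (3, 3) facing north
no rival 3-sequence matches.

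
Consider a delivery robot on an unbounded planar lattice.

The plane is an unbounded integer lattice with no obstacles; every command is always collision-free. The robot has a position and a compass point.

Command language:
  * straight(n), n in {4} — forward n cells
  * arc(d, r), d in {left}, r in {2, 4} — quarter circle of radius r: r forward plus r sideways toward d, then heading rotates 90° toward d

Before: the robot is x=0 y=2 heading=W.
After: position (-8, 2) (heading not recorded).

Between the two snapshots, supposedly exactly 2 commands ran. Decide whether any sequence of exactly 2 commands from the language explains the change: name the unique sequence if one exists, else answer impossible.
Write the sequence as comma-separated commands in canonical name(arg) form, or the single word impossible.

straight(4), straight(4)

begin: x=0 y=2 heading=W
t=1 straight(4) ⇒ x=-4 y=2 heading=W
t=2 straight(4) ⇒ x=-8 y=2 heading=W
no other 2-command option fits: unique.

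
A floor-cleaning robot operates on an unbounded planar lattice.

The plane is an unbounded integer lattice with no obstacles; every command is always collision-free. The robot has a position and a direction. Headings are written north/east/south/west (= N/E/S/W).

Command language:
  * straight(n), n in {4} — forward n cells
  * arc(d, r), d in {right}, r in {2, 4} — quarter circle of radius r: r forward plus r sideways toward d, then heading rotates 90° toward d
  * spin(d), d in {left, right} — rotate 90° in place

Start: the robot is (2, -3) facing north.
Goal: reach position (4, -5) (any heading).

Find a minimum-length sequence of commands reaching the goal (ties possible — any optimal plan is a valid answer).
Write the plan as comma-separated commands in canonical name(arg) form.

initial: (2, -3) facing north
1. spin(right) → (2, -3) facing east
2. arc(right, 2) → (4, -5) facing south
minimal: 2 command(s), checked below 2.

spin(right), arc(right, 2)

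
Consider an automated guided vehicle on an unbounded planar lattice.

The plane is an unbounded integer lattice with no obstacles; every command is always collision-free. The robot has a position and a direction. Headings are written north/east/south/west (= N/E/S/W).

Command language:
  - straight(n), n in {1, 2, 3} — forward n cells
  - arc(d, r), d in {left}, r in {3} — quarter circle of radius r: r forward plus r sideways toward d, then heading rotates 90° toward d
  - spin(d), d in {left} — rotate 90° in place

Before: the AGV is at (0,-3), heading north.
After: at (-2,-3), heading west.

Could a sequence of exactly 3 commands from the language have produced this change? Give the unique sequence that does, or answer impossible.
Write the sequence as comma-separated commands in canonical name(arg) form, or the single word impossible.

key: running straight(1) before spin(left) would end elsewhere — order is forced
start: at (0,-3), heading north
[1] after spin(left): at (0,-3), heading west
[2] after straight(1): at (-1,-3), heading west
[3] after straight(1): at (-2,-3), heading west
no rival 3-sequence matches.

spin(left), straight(1), straight(1)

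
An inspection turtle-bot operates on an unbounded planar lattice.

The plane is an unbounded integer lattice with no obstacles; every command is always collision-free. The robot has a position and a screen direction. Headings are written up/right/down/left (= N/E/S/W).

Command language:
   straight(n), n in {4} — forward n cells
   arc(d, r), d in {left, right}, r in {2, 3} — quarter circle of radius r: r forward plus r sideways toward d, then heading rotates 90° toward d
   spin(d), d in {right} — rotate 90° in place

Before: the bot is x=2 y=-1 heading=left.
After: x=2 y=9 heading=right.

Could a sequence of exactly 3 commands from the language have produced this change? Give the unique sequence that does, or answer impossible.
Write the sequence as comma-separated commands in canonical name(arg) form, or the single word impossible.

key: position moved to (2,9) AND the heading swung to E — translation plus rotation needed
start: x=2 y=-1 heading=left
[1] after arc(right, 3): x=-1 y=2 heading=up
[2] after straight(4): x=-1 y=6 heading=up
[3] after arc(right, 3): x=2 y=9 heading=right
no rival 3-sequence matches.

arc(right, 3), straight(4), arc(right, 3)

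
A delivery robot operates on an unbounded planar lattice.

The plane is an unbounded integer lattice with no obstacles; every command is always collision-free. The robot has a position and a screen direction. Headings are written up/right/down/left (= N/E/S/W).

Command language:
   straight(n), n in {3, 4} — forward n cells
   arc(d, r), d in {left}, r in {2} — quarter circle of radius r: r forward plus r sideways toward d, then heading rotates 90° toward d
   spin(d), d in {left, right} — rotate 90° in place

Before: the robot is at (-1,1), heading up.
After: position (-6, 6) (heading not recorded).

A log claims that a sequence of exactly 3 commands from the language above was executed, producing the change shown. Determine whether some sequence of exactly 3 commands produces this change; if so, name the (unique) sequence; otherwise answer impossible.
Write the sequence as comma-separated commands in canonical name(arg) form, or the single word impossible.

start: at (-1,1), heading up
1. straight(3) → at (-1,4), heading up
2. arc(left, 2) → at (-3,6), heading left
3. straight(3) → at (-6,6), heading left
uniquely the one of 125 3-step routes that fits.

straight(3), arc(left, 2), straight(3)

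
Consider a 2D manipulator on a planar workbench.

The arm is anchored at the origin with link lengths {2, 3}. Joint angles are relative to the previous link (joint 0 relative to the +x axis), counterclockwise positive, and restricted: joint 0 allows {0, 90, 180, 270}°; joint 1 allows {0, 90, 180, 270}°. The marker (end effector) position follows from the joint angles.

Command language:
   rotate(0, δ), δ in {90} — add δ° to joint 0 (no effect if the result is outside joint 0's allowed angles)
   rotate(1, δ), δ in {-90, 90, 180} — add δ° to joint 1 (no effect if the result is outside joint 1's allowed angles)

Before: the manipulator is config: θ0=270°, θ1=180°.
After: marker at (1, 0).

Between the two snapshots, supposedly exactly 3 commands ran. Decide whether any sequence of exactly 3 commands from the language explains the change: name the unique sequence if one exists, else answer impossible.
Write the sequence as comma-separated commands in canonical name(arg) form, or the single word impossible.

initial: config: θ0=270°, θ1=180°
[1] after rotate(0, 90): config: θ0=0°, θ1=180°
[2] after rotate(0, 90): config: θ0=90°, θ1=180°
[3] after rotate(0, 90): config: θ0=180°, θ1=180°
no other 3-command option fits: unique.

rotate(0, 90), rotate(0, 90), rotate(0, 90)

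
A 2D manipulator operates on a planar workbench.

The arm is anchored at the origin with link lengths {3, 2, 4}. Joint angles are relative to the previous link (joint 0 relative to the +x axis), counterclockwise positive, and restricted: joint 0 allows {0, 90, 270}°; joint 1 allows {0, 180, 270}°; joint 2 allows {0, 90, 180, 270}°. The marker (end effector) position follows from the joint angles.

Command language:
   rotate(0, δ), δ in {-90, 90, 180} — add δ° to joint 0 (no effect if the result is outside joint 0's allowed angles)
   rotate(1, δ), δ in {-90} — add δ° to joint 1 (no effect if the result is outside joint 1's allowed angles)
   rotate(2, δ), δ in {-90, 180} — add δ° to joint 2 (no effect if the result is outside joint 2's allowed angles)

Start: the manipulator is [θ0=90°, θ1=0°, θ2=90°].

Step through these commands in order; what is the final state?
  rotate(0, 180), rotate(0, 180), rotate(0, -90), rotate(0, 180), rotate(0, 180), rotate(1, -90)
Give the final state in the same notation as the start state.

from: [θ0=90°, θ1=0°, θ2=90°]
step 1 (rotate(0, 180)): [θ0=270°, θ1=0°, θ2=90°]
step 2 (rotate(0, 180)): [θ0=90°, θ1=0°, θ2=90°]
step 3 (rotate(0, -90)): [θ0=0°, θ1=0°, θ2=90°]
step 4 (rotate(0, 180)): [θ0=0°, θ1=0°, θ2=90°]
step 5 (rotate(0, 180)): [θ0=0°, θ1=0°, θ2=90°]
step 6 (rotate(1, -90)): [θ0=0°, θ1=270°, θ2=90°]

[θ0=0°, θ1=270°, θ2=90°]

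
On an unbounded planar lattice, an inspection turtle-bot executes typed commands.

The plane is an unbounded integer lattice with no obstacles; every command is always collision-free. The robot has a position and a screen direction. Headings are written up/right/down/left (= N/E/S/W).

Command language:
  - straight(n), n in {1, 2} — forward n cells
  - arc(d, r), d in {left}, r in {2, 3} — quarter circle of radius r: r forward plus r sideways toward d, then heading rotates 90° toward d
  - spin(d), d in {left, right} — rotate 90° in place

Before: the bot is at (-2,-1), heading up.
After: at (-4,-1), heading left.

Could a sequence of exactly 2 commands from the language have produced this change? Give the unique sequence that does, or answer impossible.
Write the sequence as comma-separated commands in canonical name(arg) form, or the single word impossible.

spin(left), straight(2)

key: order matters: swapping spin(left) and straight(2) lands elsewhere
from: at (-2,-1), heading up
step 1 (spin(left)): at (-2,-1), heading left
step 2 (straight(2)): at (-4,-1), heading left
no other 2-command option fits: unique.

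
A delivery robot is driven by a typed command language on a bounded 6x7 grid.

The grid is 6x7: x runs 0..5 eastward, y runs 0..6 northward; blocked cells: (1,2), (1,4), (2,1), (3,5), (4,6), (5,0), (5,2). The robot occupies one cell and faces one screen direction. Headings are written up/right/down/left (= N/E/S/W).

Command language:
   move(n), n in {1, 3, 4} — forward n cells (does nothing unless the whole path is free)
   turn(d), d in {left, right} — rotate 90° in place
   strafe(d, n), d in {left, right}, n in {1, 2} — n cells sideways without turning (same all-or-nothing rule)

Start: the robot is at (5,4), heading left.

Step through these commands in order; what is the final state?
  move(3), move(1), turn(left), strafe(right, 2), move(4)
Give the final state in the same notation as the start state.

at (2,4), heading down

start: at (5,4), heading left
t=1 move(3) ⇒ at (2,4), heading left
t=2 move(1) ⇒ at (2,4), heading left
t=3 turn(left) ⇒ at (2,4), heading down
t=4 strafe(right, 2) ⇒ at (2,4), heading down
t=5 move(4) ⇒ at (2,4), heading down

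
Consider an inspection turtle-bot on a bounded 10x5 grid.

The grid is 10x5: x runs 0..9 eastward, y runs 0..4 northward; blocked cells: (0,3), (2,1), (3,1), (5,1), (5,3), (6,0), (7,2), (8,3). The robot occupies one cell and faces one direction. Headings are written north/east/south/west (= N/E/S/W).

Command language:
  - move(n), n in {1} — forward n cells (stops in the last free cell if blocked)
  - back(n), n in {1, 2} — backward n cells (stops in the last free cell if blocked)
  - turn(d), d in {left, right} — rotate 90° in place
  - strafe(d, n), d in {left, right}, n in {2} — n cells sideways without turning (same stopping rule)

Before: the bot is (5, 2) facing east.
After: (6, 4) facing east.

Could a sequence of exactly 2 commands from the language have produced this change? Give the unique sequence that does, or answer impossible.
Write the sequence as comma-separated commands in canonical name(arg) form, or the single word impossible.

key: order matters: swapping move(1) and strafe(left, 2) lands elsewhere
from: (5, 2) facing east
[1] after move(1): (6, 2) facing east
[2] after strafe(left, 2): (6, 4) facing east
all 49 alternatives checked — unique.

move(1), strafe(left, 2)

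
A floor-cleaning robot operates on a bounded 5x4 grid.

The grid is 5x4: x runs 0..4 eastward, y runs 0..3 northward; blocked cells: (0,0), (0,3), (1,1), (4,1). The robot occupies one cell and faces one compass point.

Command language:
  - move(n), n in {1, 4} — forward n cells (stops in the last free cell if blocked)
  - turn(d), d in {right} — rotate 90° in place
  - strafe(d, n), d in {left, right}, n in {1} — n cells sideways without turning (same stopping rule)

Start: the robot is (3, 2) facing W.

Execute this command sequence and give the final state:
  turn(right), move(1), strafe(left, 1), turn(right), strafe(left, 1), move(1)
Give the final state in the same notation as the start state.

(3, 3) facing E

begin: (3, 2) facing W
t=1 turn(right) ⇒ (3, 2) facing N
t=2 move(1) ⇒ (3, 3) facing N
t=3 strafe(left, 1) ⇒ (2, 3) facing N
t=4 turn(right) ⇒ (2, 3) facing E
t=5 strafe(left, 1) ⇒ (2, 3) facing E
t=6 move(1) ⇒ (3, 3) facing E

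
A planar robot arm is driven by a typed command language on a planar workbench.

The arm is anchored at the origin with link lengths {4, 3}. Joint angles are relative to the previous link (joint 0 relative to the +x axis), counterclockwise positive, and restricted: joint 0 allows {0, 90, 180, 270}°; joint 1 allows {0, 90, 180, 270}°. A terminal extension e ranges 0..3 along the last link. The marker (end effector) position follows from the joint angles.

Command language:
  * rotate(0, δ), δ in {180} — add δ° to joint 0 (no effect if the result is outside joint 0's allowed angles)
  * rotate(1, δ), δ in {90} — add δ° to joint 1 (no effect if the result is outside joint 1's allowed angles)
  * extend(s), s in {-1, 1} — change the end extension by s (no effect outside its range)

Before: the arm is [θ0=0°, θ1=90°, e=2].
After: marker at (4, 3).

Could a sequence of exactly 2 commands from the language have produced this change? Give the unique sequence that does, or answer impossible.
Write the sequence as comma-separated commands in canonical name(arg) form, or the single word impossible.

extend(-1), extend(-1)

begin: [θ0=0°, θ1=90°, e=2]
step 1 (extend(-1)): [θ0=0°, θ1=90°, e=1]
step 2 (extend(-1)): [θ0=0°, θ1=90°, e=0]
all 16 alternatives checked — unique.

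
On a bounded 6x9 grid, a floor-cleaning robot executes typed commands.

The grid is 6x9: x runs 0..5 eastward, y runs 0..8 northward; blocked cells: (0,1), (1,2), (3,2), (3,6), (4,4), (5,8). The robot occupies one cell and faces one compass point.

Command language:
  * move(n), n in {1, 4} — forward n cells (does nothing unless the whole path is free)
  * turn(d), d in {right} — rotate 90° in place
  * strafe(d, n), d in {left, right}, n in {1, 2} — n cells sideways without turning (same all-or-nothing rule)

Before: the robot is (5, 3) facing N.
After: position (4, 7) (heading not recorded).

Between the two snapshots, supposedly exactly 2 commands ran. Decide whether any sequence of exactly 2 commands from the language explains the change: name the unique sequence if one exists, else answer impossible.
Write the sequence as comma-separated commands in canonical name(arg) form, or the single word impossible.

key: order matters: swapping move(4) and strafe(left, 1) lands elsewhere
start: (5, 3) facing N
[1] after move(4): (5, 7) facing N
[2] after strafe(left, 1): (4, 7) facing N
all 49 alternatives checked — unique.

move(4), strafe(left, 1)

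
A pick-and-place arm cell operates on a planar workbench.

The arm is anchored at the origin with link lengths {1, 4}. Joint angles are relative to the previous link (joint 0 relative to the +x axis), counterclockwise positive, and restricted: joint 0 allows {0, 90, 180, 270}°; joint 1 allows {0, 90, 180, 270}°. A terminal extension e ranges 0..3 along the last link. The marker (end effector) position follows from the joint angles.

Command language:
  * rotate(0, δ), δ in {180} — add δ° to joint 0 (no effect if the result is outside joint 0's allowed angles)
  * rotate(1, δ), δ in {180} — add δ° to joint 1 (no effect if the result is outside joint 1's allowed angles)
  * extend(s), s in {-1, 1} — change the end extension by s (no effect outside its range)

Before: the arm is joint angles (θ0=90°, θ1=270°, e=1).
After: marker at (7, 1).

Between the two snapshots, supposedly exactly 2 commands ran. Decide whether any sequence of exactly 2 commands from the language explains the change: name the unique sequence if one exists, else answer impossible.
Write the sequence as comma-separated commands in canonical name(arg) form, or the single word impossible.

extend(1), extend(1)

initial: joint angles (θ0=90°, θ1=270°, e=1)
1. extend(1) → joint angles (θ0=90°, θ1=270°, e=2)
2. extend(1) → joint angles (θ0=90°, θ1=270°, e=3)
uniquely the one of 16 2-step routes that fits.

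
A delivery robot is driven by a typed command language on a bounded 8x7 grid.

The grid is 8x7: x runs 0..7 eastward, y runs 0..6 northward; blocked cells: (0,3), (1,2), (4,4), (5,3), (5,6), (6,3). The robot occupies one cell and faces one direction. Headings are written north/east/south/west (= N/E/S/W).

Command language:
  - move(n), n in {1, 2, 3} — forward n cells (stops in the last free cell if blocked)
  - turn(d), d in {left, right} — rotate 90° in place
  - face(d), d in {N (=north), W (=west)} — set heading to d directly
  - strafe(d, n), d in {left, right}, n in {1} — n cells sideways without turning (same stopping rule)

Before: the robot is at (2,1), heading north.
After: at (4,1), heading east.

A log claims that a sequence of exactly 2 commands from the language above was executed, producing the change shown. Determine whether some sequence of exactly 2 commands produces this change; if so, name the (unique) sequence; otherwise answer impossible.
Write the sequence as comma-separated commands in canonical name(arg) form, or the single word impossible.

turn(right), move(2)

key: order matters: swapping turn(right) and move(2) lands elsewhere
t0: at (2,1), heading north
t=1 turn(right) ⇒ at (2,1), heading east
t=2 move(2) ⇒ at (4,1), heading east
no rival 2-sequence matches.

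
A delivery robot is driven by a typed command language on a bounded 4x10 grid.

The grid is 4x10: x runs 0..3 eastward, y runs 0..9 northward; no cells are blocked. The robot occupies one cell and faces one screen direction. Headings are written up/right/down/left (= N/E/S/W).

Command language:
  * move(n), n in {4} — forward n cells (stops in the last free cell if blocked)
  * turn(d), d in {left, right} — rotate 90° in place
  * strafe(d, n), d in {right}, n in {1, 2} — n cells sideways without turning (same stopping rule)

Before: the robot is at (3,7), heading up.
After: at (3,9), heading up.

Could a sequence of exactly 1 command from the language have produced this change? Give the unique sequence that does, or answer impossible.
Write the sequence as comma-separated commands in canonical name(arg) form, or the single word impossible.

move(4)

key: move(4) runs into the grid edge before its full distance
start: at (3,7), heading up
[1] after move(4): at (3,9), heading up
no other 1-command option fits: unique.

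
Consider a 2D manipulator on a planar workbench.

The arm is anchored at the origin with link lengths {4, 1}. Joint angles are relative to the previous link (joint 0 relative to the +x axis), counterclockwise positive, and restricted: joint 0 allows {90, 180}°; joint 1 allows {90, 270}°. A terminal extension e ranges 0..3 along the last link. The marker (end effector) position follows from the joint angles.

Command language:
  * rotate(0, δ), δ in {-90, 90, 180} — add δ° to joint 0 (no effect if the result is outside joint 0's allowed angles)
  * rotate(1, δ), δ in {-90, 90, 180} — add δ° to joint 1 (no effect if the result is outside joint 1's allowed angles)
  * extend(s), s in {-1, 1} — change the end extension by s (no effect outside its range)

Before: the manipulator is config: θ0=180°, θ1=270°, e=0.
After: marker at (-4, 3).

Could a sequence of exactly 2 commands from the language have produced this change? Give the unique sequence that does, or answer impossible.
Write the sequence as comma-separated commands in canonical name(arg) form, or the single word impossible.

begin: config: θ0=180°, θ1=270°, e=0
[1] after extend(1): config: θ0=180°, θ1=270°, e=1
[2] after extend(1): config: θ0=180°, θ1=270°, e=2
uniquely the one of 64 2-step routes that fits.

extend(1), extend(1)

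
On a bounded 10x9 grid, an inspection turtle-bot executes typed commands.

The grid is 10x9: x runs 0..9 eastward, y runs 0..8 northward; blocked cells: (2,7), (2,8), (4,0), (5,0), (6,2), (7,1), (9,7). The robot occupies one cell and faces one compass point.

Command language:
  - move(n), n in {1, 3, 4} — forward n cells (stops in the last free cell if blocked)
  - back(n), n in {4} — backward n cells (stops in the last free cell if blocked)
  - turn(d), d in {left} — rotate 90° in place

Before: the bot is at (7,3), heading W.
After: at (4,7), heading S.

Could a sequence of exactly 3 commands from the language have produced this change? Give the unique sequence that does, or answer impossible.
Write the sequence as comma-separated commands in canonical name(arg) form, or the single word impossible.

move(3), turn(left), back(4)

key: running back(4) before move(3) would end elsewhere — order is forced
from: at (7,3), heading W
1. move(3) → at (4,3), heading W
2. turn(left) → at (4,3), heading S
3. back(4) → at (4,7), heading S
no rival 3-sequence matches.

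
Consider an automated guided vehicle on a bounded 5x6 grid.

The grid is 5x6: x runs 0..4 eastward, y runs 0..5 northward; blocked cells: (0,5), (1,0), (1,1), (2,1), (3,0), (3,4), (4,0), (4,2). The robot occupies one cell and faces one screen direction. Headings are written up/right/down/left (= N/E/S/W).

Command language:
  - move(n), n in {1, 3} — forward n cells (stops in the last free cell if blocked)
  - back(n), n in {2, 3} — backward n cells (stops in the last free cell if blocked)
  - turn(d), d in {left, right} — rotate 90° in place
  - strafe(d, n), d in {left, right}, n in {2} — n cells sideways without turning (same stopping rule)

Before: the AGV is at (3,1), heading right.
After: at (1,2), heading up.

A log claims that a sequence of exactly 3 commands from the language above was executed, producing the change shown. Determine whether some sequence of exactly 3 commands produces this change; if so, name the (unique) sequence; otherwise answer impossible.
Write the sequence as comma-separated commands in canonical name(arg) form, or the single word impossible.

key: order matters: swapping turn(left) and strafe(left, 2) lands elsewhere
start: at (3,1), heading right
[1] after turn(left): at (3,1), heading up
[2] after move(1): at (3,2), heading up
[3] after strafe(left, 2): at (1,2), heading up
uniquely the one of 512 3-step routes that fits.

turn(left), move(1), strafe(left, 2)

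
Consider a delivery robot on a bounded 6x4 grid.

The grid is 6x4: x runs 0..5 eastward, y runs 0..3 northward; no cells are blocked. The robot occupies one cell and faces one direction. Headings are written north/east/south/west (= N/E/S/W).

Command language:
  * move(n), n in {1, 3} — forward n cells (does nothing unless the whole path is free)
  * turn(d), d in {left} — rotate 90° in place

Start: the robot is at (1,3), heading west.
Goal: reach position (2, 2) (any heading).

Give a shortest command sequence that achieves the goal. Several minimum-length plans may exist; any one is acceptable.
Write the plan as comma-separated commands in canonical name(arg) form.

begin: at (1,3), heading west
1. turn(left) → at (1,3), heading south
2. move(1) → at (1,2), heading south
3. turn(left) → at (1,2), heading east
4. move(1) → at (2,2), heading east
shorter routes all fall short; 4 is best.

turn(left), move(1), turn(left), move(1)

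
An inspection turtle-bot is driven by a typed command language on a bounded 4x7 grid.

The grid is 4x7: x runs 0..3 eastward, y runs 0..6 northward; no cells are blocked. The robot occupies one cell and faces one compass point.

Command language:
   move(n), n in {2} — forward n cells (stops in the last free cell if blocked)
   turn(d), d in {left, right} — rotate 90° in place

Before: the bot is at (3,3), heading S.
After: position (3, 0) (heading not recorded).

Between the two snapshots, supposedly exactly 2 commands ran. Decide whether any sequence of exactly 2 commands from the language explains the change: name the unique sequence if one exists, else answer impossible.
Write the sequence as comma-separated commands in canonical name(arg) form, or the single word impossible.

key: the second move(2) runs into the grid edge before its full distance
begin: at (3,3), heading S
t=1 move(2) ⇒ at (3,1), heading S
t=2 move(2) ⇒ at (3,0), heading S
no other 2-command option fits: unique.

move(2), move(2)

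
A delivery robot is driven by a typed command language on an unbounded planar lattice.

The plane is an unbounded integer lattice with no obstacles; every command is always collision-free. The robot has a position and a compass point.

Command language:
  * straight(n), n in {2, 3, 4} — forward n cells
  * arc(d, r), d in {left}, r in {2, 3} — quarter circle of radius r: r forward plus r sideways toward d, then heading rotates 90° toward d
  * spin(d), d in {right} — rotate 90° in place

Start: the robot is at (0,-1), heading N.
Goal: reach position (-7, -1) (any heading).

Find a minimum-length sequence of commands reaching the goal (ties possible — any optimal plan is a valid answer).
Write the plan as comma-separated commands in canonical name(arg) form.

arc(left, 2), straight(3), arc(left, 2)

start: at (0,-1), heading N
1. arc(left, 2) → at (-2,1), heading W
2. straight(3) → at (-5,1), heading W
3. arc(left, 2) → at (-7,-1), heading S
minimal: 3 command(s), checked below 3.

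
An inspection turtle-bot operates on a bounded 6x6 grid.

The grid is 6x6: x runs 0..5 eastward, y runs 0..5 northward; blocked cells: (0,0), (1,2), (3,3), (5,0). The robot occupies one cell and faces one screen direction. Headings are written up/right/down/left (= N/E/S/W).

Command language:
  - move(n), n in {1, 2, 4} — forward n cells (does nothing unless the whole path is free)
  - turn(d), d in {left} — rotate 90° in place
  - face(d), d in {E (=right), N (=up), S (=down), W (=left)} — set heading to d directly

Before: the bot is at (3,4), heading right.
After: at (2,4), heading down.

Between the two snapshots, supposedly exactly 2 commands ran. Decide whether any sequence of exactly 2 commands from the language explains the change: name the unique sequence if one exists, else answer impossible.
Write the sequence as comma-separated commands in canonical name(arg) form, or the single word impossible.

impossible

checked all 2-command options: none fits.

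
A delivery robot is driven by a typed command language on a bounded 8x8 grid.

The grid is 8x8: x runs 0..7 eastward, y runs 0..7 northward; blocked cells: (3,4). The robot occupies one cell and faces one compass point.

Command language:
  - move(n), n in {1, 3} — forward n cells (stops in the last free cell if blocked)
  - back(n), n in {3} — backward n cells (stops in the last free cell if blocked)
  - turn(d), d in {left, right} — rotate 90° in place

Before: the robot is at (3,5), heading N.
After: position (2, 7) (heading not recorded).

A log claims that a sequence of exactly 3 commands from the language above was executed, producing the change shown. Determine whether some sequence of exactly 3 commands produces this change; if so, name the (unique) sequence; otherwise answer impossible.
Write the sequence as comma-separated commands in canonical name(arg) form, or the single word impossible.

key: move(3) runs into the grid edge before its full distance
start: at (3,5), heading N
t=1 move(3) ⇒ at (3,7), heading N
t=2 turn(left) ⇒ at (3,7), heading W
t=3 move(1) ⇒ at (2,7), heading W
no other 3-command option fits: unique.

move(3), turn(left), move(1)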